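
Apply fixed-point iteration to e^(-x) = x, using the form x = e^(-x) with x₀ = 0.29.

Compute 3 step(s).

Equation: e^(-x) = x
Fixed-point form: x = e^(-x)
x₀ = 0.29

x_1 = g(0.290000) = 0.748264
x_2 = g(0.748264) = 0.473187
x_3 = g(0.473187) = 0.623013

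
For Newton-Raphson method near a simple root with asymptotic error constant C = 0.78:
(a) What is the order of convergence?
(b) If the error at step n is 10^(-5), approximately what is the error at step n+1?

(a) Newton-Raphson has quadratic (order 2) convergence near simple roots.
    This means |e_{n+1}| ≈ C|e_n|².

(b) With |e_n| = 10^(-5) and C = 0.78:
    |e_{n+1}| ≈ 0.78 × (10^(-5))² = 0.78 × 10^(-10)

(a) 2 (quadratic); (b) |e_{n+1}| ≈ 7.800e-11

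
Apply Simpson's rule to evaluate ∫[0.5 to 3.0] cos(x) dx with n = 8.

f(x) = cos(x)
a = 0.5, b = 3.0, n = 8
h = (b - a)/n = 0.312500

Simpson's rule: (h/3)[f(x₀) + 4f(x₁) + 2f(x₂) + ... + f(xₙ)]

x_0 = 0.5000, f(x_0) = 0.877583, coefficient = 1
x_1 = 0.8125, f(x_1) = 0.687686, coefficient = 4
x_2 = 1.1250, f(x_2) = 0.431177, coefficient = 2
x_3 = 1.4375, f(x_3) = 0.132902, coefficient = 4
x_4 = 1.7500, f(x_4) = -0.178246, coefficient = 2
x_5 = 2.0625, f(x_5) = -0.472128, coefficient = 4
x_6 = 2.3750, f(x_6) = -0.720278, coefficient = 2
x_7 = 2.6875, f(x_7) = -0.898659, coefficient = 4
x_8 = 3.0000, f(x_8) = -0.989992, coefficient = 1

I ≈ (0.312500/3) × -3.247907 = -0.338324
Exact value: -0.338306
Error: 0.000018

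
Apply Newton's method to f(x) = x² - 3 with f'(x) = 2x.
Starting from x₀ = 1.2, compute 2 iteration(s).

f(x) = x² - 3
f'(x) = 2x
x₀ = 1.2

Newton-Raphson formula: x_{n+1} = x_n - f(x_n)/f'(x_n)

Iteration 1:
  f(1.200000) = -1.560000
  f'(1.200000) = 2.400000
  x_1 = 1.200000 - (-1.560000)/2.400000 = 1.850000
Iteration 2:
  f(1.850000) = 0.422500
  f'(1.850000) = 3.700000
  x_2 = 1.850000 - 0.422500/3.700000 = 1.735811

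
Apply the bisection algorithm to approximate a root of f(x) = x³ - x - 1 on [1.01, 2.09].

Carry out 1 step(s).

f(x) = x³ - x - 1
Initial interval: [1.01, 2.09]

Iteration 1:
  c_1 = (1.010000 + 2.090000)/2 = 1.550000
  f(c_1) = f(1.550000) = 1.173875
  f(a) × f(c) < 0, new interval: [1.010000, 1.550000]

After 1 iteration(s), the approximation is c_1 = 1.550000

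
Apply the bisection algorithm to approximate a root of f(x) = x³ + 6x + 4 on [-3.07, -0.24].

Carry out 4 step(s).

f(x) = x³ + 6x + 4
Initial interval: [-3.07, -0.24]

Iteration 1:
  c_1 = (-3.070000 + (-0.240000))/2 = -1.655000
  f(c_1) = f(-1.655000) = -10.463086
  f(a) × f(c) ≥ 0, new interval: [-1.655000, -0.240000]
Iteration 2:
  c_2 = (-1.655000 + (-0.240000))/2 = -0.947500
  f(c_2) = f(-0.947500) = -2.535624
  f(a) × f(c) ≥ 0, new interval: [-0.947500, -0.240000]
Iteration 3:
  c_3 = (-0.947500 + (-0.240000))/2 = -0.593750
  f(c_3) = f(-0.593750) = 0.228180
  f(a) × f(c) < 0, new interval: [-0.947500, -0.593750]
Iteration 4:
  c_4 = (-0.947500 + (-0.593750))/2 = -0.770625
  f(c_4) = f(-0.770625) = -1.081396
  f(a) × f(c) ≥ 0, new interval: [-0.770625, -0.593750]

After 4 iteration(s), the approximation is c_4 = -0.770625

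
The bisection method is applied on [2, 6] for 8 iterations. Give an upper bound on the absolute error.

Bisection error bound: |error| ≤ (b-a)/2^n
|error| ≤ (6 - 2)/2^8 = 4/2^8
|error| ≤ 0.0156250000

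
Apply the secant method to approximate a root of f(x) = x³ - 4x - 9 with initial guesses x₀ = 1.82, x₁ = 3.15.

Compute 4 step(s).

f(x) = x³ - 4x - 9
x₀ = 1.82, x₁ = 3.15

Secant formula: x_{n+1} = x_n - f(x_n)(x_n - x_{n-1})/(f(x_n) - f(x_{n-1}))

Iteration 1:
  f(1.820000) = -10.251432
  f(3.150000) = 9.655875
  x_2 = 3.150000 - 9.655875×(3.150000 - 1.820000)/(9.655875 - (-10.251432))
       = 2.504894
Iteration 2:
  f(3.150000) = 9.655875
  f(2.504894) = -3.302627
  x_3 = 2.504894 - (-3.302627)×(2.504894 - 3.150000)/(-3.302627 - 9.655875)
       = 2.669307
Iteration 3:
  f(2.504894) = -3.302627
  f(2.669307) = -0.657878
  x_4 = 2.669307 - (-0.657878)×(2.669307 - 2.504894)/(-0.657878 - (-3.302627))
       = 2.710205
Iteration 4:
  f(2.669307) = -0.657878
  f(2.710205) = 0.066203
  x_5 = 2.710205 - 0.066203×(2.710205 - 2.669307)/(0.066203 - (-0.657878))
       = 2.706465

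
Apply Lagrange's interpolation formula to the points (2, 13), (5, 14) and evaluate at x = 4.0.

Lagrange interpolation formula:
P(x) = Σ yᵢ × Lᵢ(x)
where Lᵢ(x) = Π_{j≠i} (x - xⱼ)/(xᵢ - xⱼ)

L_0(4.0) = (4.0 - 5)/(2 - 5) = 0.333333
L_1(4.0) = (4.0 - 2)/(5 - 2) = 0.666667

P(4.0) = 13×L_0(4.0) + 14×L_1(4.0)
P(4.0) = 13.666667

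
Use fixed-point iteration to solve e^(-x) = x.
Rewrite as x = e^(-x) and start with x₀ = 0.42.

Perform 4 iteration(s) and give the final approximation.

Equation: e^(-x) = x
Fixed-point form: x = e^(-x)
x₀ = 0.42

x_1 = g(0.420000) = 0.657047
x_2 = g(0.657047) = 0.518380
x_3 = g(0.518380) = 0.595484
x_4 = g(0.595484) = 0.551295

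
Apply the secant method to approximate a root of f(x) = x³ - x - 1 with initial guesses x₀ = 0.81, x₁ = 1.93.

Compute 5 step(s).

f(x) = x³ - x - 1
x₀ = 0.81, x₁ = 1.93

Secant formula: x_{n+1} = x_n - f(x_n)(x_n - x_{n-1})/(f(x_n) - f(x_{n-1}))

Iteration 1:
  f(0.810000) = -1.278559
  f(1.930000) = 4.259057
  x_2 = 1.930000 - 4.259057×(1.930000 - 0.810000)/(4.259057 - (-1.278559))
       = 1.068593
Iteration 2:
  f(1.930000) = 4.259057
  f(1.068593) = -0.848377
  x_3 = 1.068593 - (-0.848377)×(1.068593 - 1.930000)/(-0.848377 - 4.259057)
       = 1.211678
Iteration 3:
  f(1.068593) = -0.848377
  f(1.211678) = -0.432737
  x_4 = 1.211678 - (-0.432737)×(1.211678 - 1.068593)/(-0.432737 - (-0.848377))
       = 1.360649
Iteration 4:
  f(1.211678) = -0.432737
  f(1.360649) = 0.158409
  x_5 = 1.360649 - 0.158409×(1.360649 - 1.211678)/(0.158409 - (-0.432737))
       = 1.320729
Iteration 5:
  f(1.360649) = 0.158409
  f(1.320729) = -0.016948
  x_6 = 1.320729 - (-0.016948)×(1.320729 - 1.360649)/(-0.016948 - 0.158409)
       = 1.324587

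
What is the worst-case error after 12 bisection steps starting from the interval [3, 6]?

Bisection error bound: |error| ≤ (b-a)/2^n
|error| ≤ (6 - 3)/2^12 = 3/2^12
|error| ≤ 0.0007324219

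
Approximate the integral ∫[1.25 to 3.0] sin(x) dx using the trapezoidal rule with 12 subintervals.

f(x) = sin(x)
a = 1.25, b = 3.0, n = 12
h = (b - a)/n = 0.145833

Trapezoidal rule: (h/2)[f(x₀) + 2f(x₁) + 2f(x₂) + ... + f(xₙ)]

x_0 = 1.2500, f(x_0) = 0.948985, coefficient = 1
x_1 = 1.3958, f(x_1) = 0.984733, coefficient = 2
x_2 = 1.5417, f(x_2) = 0.999576, coefficient = 2
x_3 = 1.6875, f(x_3) = 0.993198, coefficient = 2
x_4 = 1.8333, f(x_4) = 0.965735, coefficient = 2
x_5 = 1.9792, f(x_5) = 0.917769, coefficient = 2
x_6 = 2.1250, f(x_6) = 0.850320, coefficient = 2
x_7 = 2.2708, f(x_7) = 0.764818, coefficient = 2
x_8 = 2.4167, f(x_8) = 0.663080, coefficient = 2
x_9 = 2.5625, f(x_9) = 0.547265, coefficient = 2
x_10 = 2.7083, f(x_10) = 0.419831, coefficient = 2
x_11 = 2.8542, f(x_11) = 0.283485, coefficient = 2
x_12 = 3.0000, f(x_12) = 0.141120, coefficient = 1

I ≈ (0.145833/2) × 17.869723 = 1.303001
Exact value: 1.305315
Error: 0.002314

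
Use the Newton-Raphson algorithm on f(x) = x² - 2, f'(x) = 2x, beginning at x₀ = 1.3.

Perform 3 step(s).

f(x) = x² - 2
f'(x) = 2x
x₀ = 1.3

Newton-Raphson formula: x_{n+1} = x_n - f(x_n)/f'(x_n)

Iteration 1:
  f(1.300000) = -0.310000
  f'(1.300000) = 2.600000
  x_1 = 1.300000 - (-0.310000)/2.600000 = 1.419231
Iteration 2:
  f(1.419231) = 0.014216
  f'(1.419231) = 2.838462
  x_2 = 1.419231 - 0.014216/2.838462 = 1.414222
Iteration 3:
  f(1.414222) = 0.000025
  f'(1.414222) = 2.828445
  x_3 = 1.414222 - 0.000025/2.828445 = 1.414214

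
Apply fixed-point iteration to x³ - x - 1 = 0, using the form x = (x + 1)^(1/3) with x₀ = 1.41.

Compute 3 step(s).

Equation: x³ - x - 1 = 0
Fixed-point form: x = (x + 1)^(1/3)
x₀ = 1.41

x_1 = g(1.410000) = 1.340723
x_2 = g(1.340723) = 1.327751
x_3 = g(1.327751) = 1.325294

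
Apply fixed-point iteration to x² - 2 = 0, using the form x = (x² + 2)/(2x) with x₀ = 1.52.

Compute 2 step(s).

Equation: x² - 2 = 0
Fixed-point form: x = (x² + 2)/(2x)
x₀ = 1.52

x_1 = g(1.520000) = 1.417895
x_2 = g(1.417895) = 1.414218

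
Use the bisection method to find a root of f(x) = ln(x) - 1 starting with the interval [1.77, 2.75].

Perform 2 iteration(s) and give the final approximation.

f(x) = ln(x) - 1
Initial interval: [1.77, 2.75]

Iteration 1:
  c_1 = (1.770000 + 2.750000)/2 = 2.260000
  f(c_1) = f(2.260000) = -0.184635
  f(a) × f(c) ≥ 0, new interval: [2.260000, 2.750000]
Iteration 2:
  c_2 = (2.260000 + 2.750000)/2 = 2.505000
  f(c_2) = f(2.505000) = -0.081711
  f(a) × f(c) ≥ 0, new interval: [2.505000, 2.750000]

After 2 iteration(s), the approximation is c_2 = 2.505000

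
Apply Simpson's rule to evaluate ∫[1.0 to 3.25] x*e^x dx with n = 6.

f(x) = x*e^x
a = 1.0, b = 3.25, n = 6
h = (b - a)/n = 0.375000

Simpson's rule: (h/3)[f(x₀) + 4f(x₁) + 2f(x₂) + ... + f(xₙ)]

x_0 = 1.0000, f(x_0) = 2.718282, coefficient = 1
x_1 = 1.3750, f(x_1) = 5.438230, coefficient = 4
x_2 = 1.7500, f(x_2) = 10.070555, coefficient = 2
x_3 = 2.1250, f(x_3) = 17.792407, coefficient = 4
x_4 = 2.5000, f(x_4) = 30.456235, coefficient = 2
x_5 = 2.8750, f(x_5) = 50.960594, coefficient = 4
x_6 = 3.2500, f(x_6) = 83.818605, coefficient = 1

I ≈ (0.375000/3) × 464.355394 = 58.044424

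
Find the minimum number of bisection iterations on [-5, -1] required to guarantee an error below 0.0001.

We need (b-a)/2^n ≤ 0.0001
(-1 - (-5))/2^n ≤ 0.0001
4/2^n ≤ 0.0001
2^n ≥ 40000
n ≥ log₂(40000) = 15.29
n ≥ 16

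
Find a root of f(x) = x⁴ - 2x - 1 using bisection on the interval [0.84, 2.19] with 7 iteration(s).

f(x) = x⁴ - 2x - 1
Initial interval: [0.84, 2.19]

Iteration 1:
  c_1 = (0.840000 + 2.190000)/2 = 1.515000
  f(c_1) = f(1.515000) = 1.238058
  f(a) × f(c) < 0, new interval: [0.840000, 1.515000]
Iteration 2:
  c_2 = (0.840000 + 1.515000)/2 = 1.177500
  f(c_2) = f(1.177500) = -1.432600
  f(a) × f(c) ≥ 0, new interval: [1.177500, 1.515000]
Iteration 3:
  c_3 = (1.177500 + 1.515000)/2 = 1.346250
  f(c_3) = f(1.346250) = -0.407746
  f(a) × f(c) ≥ 0, new interval: [1.346250, 1.515000]
Iteration 4:
  c_4 = (1.346250 + 1.515000)/2 = 1.430625
  f(c_4) = f(1.430625) = 0.327681
  f(a) × f(c) < 0, new interval: [1.346250, 1.430625]
Iteration 5:
  c_5 = (1.346250 + 1.430625)/2 = 1.388437
  f(c_5) = f(1.388437) = -0.060621
  f(a) × f(c) ≥ 0, new interval: [1.388437, 1.430625]
Iteration 6:
  c_6 = (1.388437 + 1.430625)/2 = 1.409531
  f(c_6) = f(1.409531) = 0.128226
  f(a) × f(c) < 0, new interval: [1.388437, 1.409531]
Iteration 7:
  c_7 = (1.388437 + 1.409531)/2 = 1.398984
  f(c_7) = f(1.398984) = 0.032496
  f(a) × f(c) < 0, new interval: [1.388437, 1.398984]

After 7 iteration(s), the approximation is c_7 = 1.398984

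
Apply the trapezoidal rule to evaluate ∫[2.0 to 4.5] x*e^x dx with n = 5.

f(x) = x*e^x
a = 2.0, b = 4.5, n = 5
h = (b - a)/n = 0.500000

Trapezoidal rule: (h/2)[f(x₀) + 2f(x₁) + 2f(x₂) + ... + f(xₙ)]

x_0 = 2.0000, f(x_0) = 14.778112, coefficient = 1
x_1 = 2.5000, f(x_1) = 30.456235, coefficient = 2
x_2 = 3.0000, f(x_2) = 60.256611, coefficient = 2
x_3 = 3.5000, f(x_3) = 115.904082, coefficient = 2
x_4 = 4.0000, f(x_4) = 218.392600, coefficient = 2
x_5 = 4.5000, f(x_5) = 405.077091, coefficient = 1

I ≈ (0.500000/2) × 1269.874258 = 317.468565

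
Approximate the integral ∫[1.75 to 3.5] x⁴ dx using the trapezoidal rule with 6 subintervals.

f(x) = x⁴
a = 1.75, b = 3.5, n = 6
h = (b - a)/n = 0.291667

Trapezoidal rule: (h/2)[f(x₀) + 2f(x₁) + 2f(x₂) + ... + f(xₙ)]

x_0 = 1.7500, f(x_0) = 9.378906, coefficient = 1
x_1 = 2.0417, f(x_1) = 17.375582, coefficient = 2
x_2 = 2.3333, f(x_2) = 29.641975, coefficient = 2
x_3 = 2.6250, f(x_3) = 47.480713, coefficient = 2
x_4 = 2.9167, f(x_4) = 72.368104, coefficient = 2
x_5 = 3.2083, f(x_5) = 105.954141, coefficient = 2
x_6 = 3.5000, f(x_6) = 150.062500, coefficient = 1

I ≈ (0.291667/2) × 705.082435 = 102.824522
Exact value: 101.761133
Error: 1.063389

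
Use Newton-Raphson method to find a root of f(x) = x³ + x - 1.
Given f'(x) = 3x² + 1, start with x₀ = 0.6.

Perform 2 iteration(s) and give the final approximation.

f(x) = x³ + x - 1
f'(x) = 3x² + 1
x₀ = 0.6

Newton-Raphson formula: x_{n+1} = x_n - f(x_n)/f'(x_n)

Iteration 1:
  f(0.600000) = -0.184000
  f'(0.600000) = 2.080000
  x_1 = 0.600000 - (-0.184000)/2.080000 = 0.688462
Iteration 2:
  f(0.688462) = 0.014778
  f'(0.688462) = 2.421938
  x_2 = 0.688462 - 0.014778/2.421938 = 0.682360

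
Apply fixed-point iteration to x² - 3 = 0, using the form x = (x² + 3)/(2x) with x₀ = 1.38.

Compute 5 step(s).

Equation: x² - 3 = 0
Fixed-point form: x = (x² + 3)/(2x)
x₀ = 1.38

x_1 = g(1.380000) = 1.776957
x_2 = g(1.776957) = 1.732618
x_3 = g(1.732618) = 1.732051
x_4 = g(1.732051) = 1.732051
x_5 = g(1.732051) = 1.732051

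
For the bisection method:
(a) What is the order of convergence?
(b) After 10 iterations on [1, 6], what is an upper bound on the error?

(a) Bisection has linear (order 1) convergence; the error is halved each step.

(b) Error bound = (b-a)/2^n = (6 - 1)/2^{10}
    = 5/2^{10}

(a) 1 (linear); (b) error ≤ 4.88e-03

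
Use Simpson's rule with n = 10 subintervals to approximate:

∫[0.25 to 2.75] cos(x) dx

f(x) = cos(x)
a = 0.25, b = 2.75, n = 10
h = (b - a)/n = 0.250000

Simpson's rule: (h/3)[f(x₀) + 4f(x₁) + 2f(x₂) + ... + f(xₙ)]

x_0 = 0.2500, f(x_0) = 0.968912, coefficient = 1
x_1 = 0.5000, f(x_1) = 0.877583, coefficient = 4
x_2 = 0.7500, f(x_2) = 0.731689, coefficient = 2
x_3 = 1.0000, f(x_3) = 0.540302, coefficient = 4
x_4 = 1.2500, f(x_4) = 0.315322, coefficient = 2
x_5 = 1.5000, f(x_5) = 0.070737, coefficient = 4
x_6 = 1.7500, f(x_6) = -0.178246, coefficient = 2
x_7 = 2.0000, f(x_7) = -0.416147, coefficient = 4
x_8 = 2.2500, f(x_8) = -0.628174, coefficient = 2
x_9 = 2.5000, f(x_9) = -0.801144, coefficient = 4
x_10 = 2.7500, f(x_10) = -0.924302, coefficient = 1

I ≈ (0.250000/3) × 1.611120 = 0.134260
Exact value: 0.134257
Error: 0.000003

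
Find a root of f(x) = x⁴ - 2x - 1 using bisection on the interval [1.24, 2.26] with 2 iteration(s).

f(x) = x⁴ - 2x - 1
Initial interval: [1.24, 2.26]

Iteration 1:
  c_1 = (1.240000 + 2.260000)/2 = 1.750000
  f(c_1) = f(1.750000) = 4.878906
  f(a) × f(c) < 0, new interval: [1.240000, 1.750000]
Iteration 2:
  c_2 = (1.240000 + 1.750000)/2 = 1.495000
  f(c_2) = f(1.495000) = 1.005337
  f(a) × f(c) < 0, new interval: [1.240000, 1.495000]

After 2 iteration(s), the approximation is c_2 = 1.495000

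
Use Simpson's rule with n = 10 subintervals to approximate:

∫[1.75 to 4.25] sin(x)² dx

f(x) = sin(x)²
a = 1.75, b = 4.25, n = 10
h = (b - a)/n = 0.250000

Simpson's rule: (h/3)[f(x₀) + 4f(x₁) + 2f(x₂) + ... + f(xₙ)]

x_0 = 1.7500, f(x_0) = 0.968228, coefficient = 1
x_1 = 2.0000, f(x_1) = 0.826822, coefficient = 4
x_2 = 2.2500, f(x_2) = 0.605398, coefficient = 2
x_3 = 2.5000, f(x_3) = 0.358169, coefficient = 4
x_4 = 2.7500, f(x_4) = 0.145665, coefficient = 2
x_5 = 3.0000, f(x_5) = 0.019915, coefficient = 4
x_6 = 3.2500, f(x_6) = 0.011706, coefficient = 2
x_7 = 3.5000, f(x_7) = 0.123049, coefficient = 4
x_8 = 3.7500, f(x_8) = 0.326682, coefficient = 2
x_9 = 4.0000, f(x_9) = 0.572750, coefficient = 4
x_10 = 4.2500, f(x_10) = 0.801006, coefficient = 1

I ≈ (0.250000/3) × 11.550955 = 0.962580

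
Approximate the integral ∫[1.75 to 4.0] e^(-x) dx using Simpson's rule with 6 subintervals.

f(x) = e^(-x)
a = 1.75, b = 4.0, n = 6
h = (b - a)/n = 0.375000

Simpson's rule: (h/3)[f(x₀) + 4f(x₁) + 2f(x₂) + ... + f(xₙ)]

x_0 = 1.7500, f(x_0) = 0.173774, coefficient = 1
x_1 = 2.1250, f(x_1) = 0.119433, coefficient = 4
x_2 = 2.5000, f(x_2) = 0.082085, coefficient = 2
x_3 = 2.8750, f(x_3) = 0.056416, coefficient = 4
x_4 = 3.2500, f(x_4) = 0.038774, coefficient = 2
x_5 = 3.6250, f(x_5) = 0.026649, coefficient = 4
x_6 = 4.0000, f(x_6) = 0.018316, coefficient = 1

I ≈ (0.375000/3) × 1.243801 = 0.155475
Exact value: 0.155458
Error: 0.000017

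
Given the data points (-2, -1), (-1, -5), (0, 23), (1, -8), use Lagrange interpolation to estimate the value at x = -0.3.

Lagrange interpolation formula:
P(x) = Σ yᵢ × Lᵢ(x)
where Lᵢ(x) = Π_{j≠i} (x - xⱼ)/(xᵢ - xⱼ)

L_0(-0.3) = (-0.3 - (-1))/(-2 - (-1)) × (-0.3 - 0)/(-2 - 0) × (-0.3 - 1)/(-2 - 1) = -0.045500
L_1(-0.3) = (-0.3 - (-2))/(-1 - (-2)) × (-0.3 - 0)/(-1 - 0) × (-0.3 - 1)/(-1 - 1) = 0.331500
L_2(-0.3) = (-0.3 - (-2))/(0 - (-2)) × (-0.3 - (-1))/(0 - (-1)) × (-0.3 - 1)/(0 - 1) = 0.773500
L_3(-0.3) = (-0.3 - (-2))/(1 - (-2)) × (-0.3 - (-1))/(1 - (-1)) × (-0.3 - 0)/(1 - 0) = -0.059500

P(-0.3) = (-1)×L_0(-0.3) + (-5)×L_1(-0.3) + 23×L_2(-0.3) + (-8)×L_3(-0.3)
P(-0.3) = 16.654500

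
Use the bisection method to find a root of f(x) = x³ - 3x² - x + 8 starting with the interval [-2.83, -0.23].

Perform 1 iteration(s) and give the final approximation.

f(x) = x³ - 3x² - x + 8
Initial interval: [-2.83, -0.23]

Iteration 1:
  c_1 = (-2.830000 + (-0.230000))/2 = -1.530000
  f(c_1) = f(-1.530000) = -1.074277
  f(a) × f(c) ≥ 0, new interval: [-1.530000, -0.230000]

After 1 iteration(s), the approximation is c_1 = -1.530000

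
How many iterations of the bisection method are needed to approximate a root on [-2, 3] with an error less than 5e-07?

We need (b-a)/2^n ≤ 5e-07
(3 - (-2))/2^n ≤ 5e-07
5/2^n ≤ 5e-07
2^n ≥ 10000000
n ≥ log₂(10000000) = 23.25
n ≥ 24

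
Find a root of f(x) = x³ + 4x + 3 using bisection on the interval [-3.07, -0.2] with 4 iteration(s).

f(x) = x³ + 4x + 3
Initial interval: [-3.07, -0.2]

Iteration 1:
  c_1 = (-3.070000 + (-0.200000))/2 = -1.635000
  f(c_1) = f(-1.635000) = -7.910723
  f(a) × f(c) ≥ 0, new interval: [-1.635000, -0.200000]
Iteration 2:
  c_2 = (-1.635000 + (-0.200000))/2 = -0.917500
  f(c_2) = f(-0.917500) = -1.442357
  f(a) × f(c) ≥ 0, new interval: [-0.917500, -0.200000]
Iteration 3:
  c_3 = (-0.917500 + (-0.200000))/2 = -0.558750
  f(c_3) = f(-0.558750) = 0.590557
  f(a) × f(c) < 0, new interval: [-0.917500, -0.558750]
Iteration 4:
  c_4 = (-0.917500 + (-0.558750))/2 = -0.738125
  f(c_4) = f(-0.738125) = -0.354652
  f(a) × f(c) ≥ 0, new interval: [-0.738125, -0.558750]

After 4 iteration(s), the approximation is c_4 = -0.738125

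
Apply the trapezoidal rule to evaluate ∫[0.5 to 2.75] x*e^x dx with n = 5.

f(x) = x*e^x
a = 0.5, b = 2.75, n = 5
h = (b - a)/n = 0.450000

Trapezoidal rule: (h/2)[f(x₀) + 2f(x₁) + 2f(x₂) + ... + f(xₙ)]

x_0 = 0.5000, f(x_0) = 0.824361, coefficient = 1
x_1 = 0.9500, f(x_1) = 2.456424, coefficient = 2
x_2 = 1.4000, f(x_2) = 5.677280, coefficient = 2
x_3 = 1.8500, f(x_3) = 11.765666, coefficient = 2
x_4 = 2.3000, f(x_4) = 22.940620, coefficient = 2
x_5 = 2.7500, f(x_5) = 43.017238, coefficient = 1

I ≈ (0.450000/2) × 129.521578 = 29.142355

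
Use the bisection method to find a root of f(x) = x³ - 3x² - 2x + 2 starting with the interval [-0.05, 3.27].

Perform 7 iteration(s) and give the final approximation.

f(x) = x³ - 3x² - 2x + 2
Initial interval: [-0.05, 3.27]

Iteration 1:
  c_1 = (-0.050000 + 3.270000)/2 = 1.610000
  f(c_1) = f(1.610000) = -4.823019
  f(a) × f(c) < 0, new interval: [-0.050000, 1.610000]
Iteration 2:
  c_2 = (-0.050000 + 1.610000)/2 = 0.780000
  f(c_2) = f(0.780000) = -0.910648
  f(a) × f(c) < 0, new interval: [-0.050000, 0.780000]
Iteration 3:
  c_3 = (-0.050000 + 0.780000)/2 = 0.365000
  f(c_3) = f(0.365000) = 0.918952
  f(a) × f(c) ≥ 0, new interval: [0.365000, 0.780000]
Iteration 4:
  c_4 = (0.365000 + 0.780000)/2 = 0.572500
  f(c_4) = f(0.572500) = 0.059372
  f(a) × f(c) ≥ 0, new interval: [0.572500, 0.780000]
Iteration 5:
  c_5 = (0.572500 + 0.780000)/2 = 0.676250
  f(c_5) = f(0.676250) = -0.415184
  f(a) × f(c) < 0, new interval: [0.572500, 0.676250]
Iteration 6:
  c_6 = (0.572500 + 0.676250)/2 = 0.624375
  f(c_6) = f(0.624375) = -0.174873
  f(a) × f(c) < 0, new interval: [0.572500, 0.624375]
Iteration 7:
  c_7 = (0.572500 + 0.624375)/2 = 0.598437
  f(c_7) = f(0.598437) = -0.056940
  f(a) × f(c) < 0, new interval: [0.572500, 0.598437]

After 7 iteration(s), the approximation is c_7 = 0.598437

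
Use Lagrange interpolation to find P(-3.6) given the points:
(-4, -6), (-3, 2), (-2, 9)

Lagrange interpolation formula:
P(x) = Σ yᵢ × Lᵢ(x)
where Lᵢ(x) = Π_{j≠i} (x - xⱼ)/(xᵢ - xⱼ)

L_0(-3.6) = (-3.6 - (-3))/(-4 - (-3)) × (-3.6 - (-2))/(-4 - (-2)) = 0.480000
L_1(-3.6) = (-3.6 - (-4))/(-3 - (-4)) × (-3.6 - (-2))/(-3 - (-2)) = 0.640000
L_2(-3.6) = (-3.6 - (-4))/(-2 - (-4)) × (-3.6 - (-3))/(-2 - (-3)) = -0.120000

P(-3.6) = (-6)×L_0(-3.6) + 2×L_1(-3.6) + 9×L_2(-3.6)
P(-3.6) = -2.680000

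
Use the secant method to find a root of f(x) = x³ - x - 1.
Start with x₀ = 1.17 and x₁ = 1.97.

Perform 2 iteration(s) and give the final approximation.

f(x) = x³ - x - 1
x₀ = 1.17, x₁ = 1.97

Secant formula: x_{n+1} = x_n - f(x_n)(x_n - x_{n-1})/(f(x_n) - f(x_{n-1}))

Iteration 1:
  f(1.170000) = -0.568387
  f(1.970000) = 4.675373
  x_2 = 1.970000 - 4.675373×(1.970000 - 1.170000)/(4.675373 - (-0.568387))
       = 1.256714
Iteration 2:
  f(1.970000) = 4.675373
  f(1.256714) = -0.271946
  x_3 = 1.256714 - (-0.271946)×(1.256714 - 1.970000)/(-0.271946 - 4.675373)
       = 1.295923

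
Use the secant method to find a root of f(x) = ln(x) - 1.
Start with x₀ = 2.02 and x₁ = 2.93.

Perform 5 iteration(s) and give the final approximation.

f(x) = ln(x) - 1
x₀ = 2.02, x₁ = 2.93

Secant formula: x_{n+1} = x_n - f(x_n)(x_n - x_{n-1})/(f(x_n) - f(x_{n-1}))

Iteration 1:
  f(2.020000) = -0.296902
  f(2.930000) = 0.075002
  x_2 = 2.930000 - 0.075002×(2.930000 - 2.020000)/(0.075002 - (-0.296902))
       = 2.746479
Iteration 2:
  f(2.930000) = 0.075002
  f(2.746479) = 0.010320
  x_3 = 2.746479 - 0.010320×(2.746479 - 2.930000)/(0.010320 - 0.075002)
       = 2.717199
Iteration 3:
  f(2.746479) = 0.010320
  f(2.717199) = -0.000398
  x_4 = 2.717199 - (-0.000398)×(2.717199 - 2.746479)/(-0.000398 - 0.010320)
       = 2.718287
Iteration 4:
  f(2.717199) = -0.000398
  f(2.718287) = 0.000002
  x_5 = 2.718287 - 0.000002×(2.718287 - 2.717199)/(0.000002 - (-0.000398))
       = 2.718282
Iteration 5:
  f(2.718287) = 0.000002
  f(2.718282) = 0.000000
  x_6 = 2.718282 - 0.000000×(2.718282 - 2.718287)/(0.000000 - 0.000002)
       = 2.718282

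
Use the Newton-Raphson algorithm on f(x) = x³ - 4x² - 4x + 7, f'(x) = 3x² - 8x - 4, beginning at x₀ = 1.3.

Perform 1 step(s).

f(x) = x³ - 4x² - 4x + 7
f'(x) = 3x² - 8x - 4
x₀ = 1.3

Newton-Raphson formula: x_{n+1} = x_n - f(x_n)/f'(x_n)

Iteration 1:
  f(1.300000) = -2.763000
  f'(1.300000) = -9.330000
  x_1 = 1.300000 - (-2.763000)/(-9.330000) = 1.003859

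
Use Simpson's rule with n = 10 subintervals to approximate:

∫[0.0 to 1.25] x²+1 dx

f(x) = x²+1
a = 0.0, b = 1.25, n = 10
h = (b - a)/n = 0.125000

Simpson's rule: (h/3)[f(x₀) + 4f(x₁) + 2f(x₂) + ... + f(xₙ)]

x_0 = 0.0000, f(x_0) = 1.000000, coefficient = 1
x_1 = 0.1250, f(x_1) = 1.015625, coefficient = 4
x_2 = 0.2500, f(x_2) = 1.062500, coefficient = 2
x_3 = 0.3750, f(x_3) = 1.140625, coefficient = 4
x_4 = 0.5000, f(x_4) = 1.250000, coefficient = 2
x_5 = 0.6250, f(x_5) = 1.390625, coefficient = 4
x_6 = 0.7500, f(x_6) = 1.562500, coefficient = 2
x_7 = 0.8750, f(x_7) = 1.765625, coefficient = 4
x_8 = 1.0000, f(x_8) = 2.000000, coefficient = 2
x_9 = 1.1250, f(x_9) = 2.265625, coefficient = 4
x_10 = 1.2500, f(x_10) = 2.562500, coefficient = 1

I ≈ (0.125000/3) × 45.625000 = 1.901042
Exact value: 1.901042
Error: 0.000000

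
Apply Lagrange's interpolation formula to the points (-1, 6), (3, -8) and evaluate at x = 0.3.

Lagrange interpolation formula:
P(x) = Σ yᵢ × Lᵢ(x)
where Lᵢ(x) = Π_{j≠i} (x - xⱼ)/(xᵢ - xⱼ)

L_0(0.3) = (0.3 - 3)/(-1 - 3) = 0.675000
L_1(0.3) = (0.3 - (-1))/(3 - (-1)) = 0.325000

P(0.3) = 6×L_0(0.3) + (-8)×L_1(0.3)
P(0.3) = 1.450000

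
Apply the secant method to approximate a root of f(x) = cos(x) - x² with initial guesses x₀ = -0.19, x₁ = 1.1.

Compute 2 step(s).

f(x) = cos(x) - x²
x₀ = -0.19, x₁ = 1.1

Secant formula: x_{n+1} = x_n - f(x_n)(x_n - x_{n-1})/(f(x_n) - f(x_{n-1}))

Iteration 1:
  f(-0.190000) = 0.945904
  f(1.100000) = -0.756404
  x_2 = 1.100000 - (-0.756404)×(1.100000 - (-0.190000))/(-0.756404 - 0.945904)
       = 0.526801
Iteration 2:
  f(1.100000) = -0.756404
  f(0.526801) = 0.586900
  x_3 = 0.526801 - 0.586900×(0.526801 - 1.100000)/(0.586900 - (-0.756404))
       = 0.777236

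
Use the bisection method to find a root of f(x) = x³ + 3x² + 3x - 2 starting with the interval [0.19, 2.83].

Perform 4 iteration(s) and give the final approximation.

f(x) = x³ + 3x² + 3x - 2
Initial interval: [0.19, 2.83]

Iteration 1:
  c_1 = (0.190000 + 2.830000)/2 = 1.510000
  f(c_1) = f(1.510000) = 12.813251
  f(a) × f(c) < 0, new interval: [0.190000, 1.510000]
Iteration 2:
  c_2 = (0.190000 + 1.510000)/2 = 0.850000
  f(c_2) = f(0.850000) = 3.331625
  f(a) × f(c) < 0, new interval: [0.190000, 0.850000]
Iteration 3:
  c_3 = (0.190000 + 0.850000)/2 = 0.520000
  f(c_3) = f(0.520000) = 0.511808
  f(a) × f(c) < 0, new interval: [0.190000, 0.520000]
Iteration 4:
  c_4 = (0.190000 + 0.520000)/2 = 0.355000
  f(c_4) = f(0.355000) = -0.512186
  f(a) × f(c) ≥ 0, new interval: [0.355000, 0.520000]

After 4 iteration(s), the approximation is c_4 = 0.355000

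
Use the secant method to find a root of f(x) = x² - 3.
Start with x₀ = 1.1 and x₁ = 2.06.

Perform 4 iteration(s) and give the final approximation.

f(x) = x² - 3
x₀ = 1.1, x₁ = 2.06

Secant formula: x_{n+1} = x_n - f(x_n)(x_n - x_{n-1})/(f(x_n) - f(x_{n-1}))

Iteration 1:
  f(1.100000) = -1.790000
  f(2.060000) = 1.243600
  x_2 = 2.060000 - 1.243600×(2.060000 - 1.100000)/(1.243600 - (-1.790000))
       = 1.666456
Iteration 2:
  f(2.060000) = 1.243600
  f(1.666456) = -0.222925
  x_3 = 1.666456 - (-0.222925)×(1.666456 - 2.060000)/(-0.222925 - 1.243600)
       = 1.726278
Iteration 3:
  f(1.666456) = -0.222925
  f(1.726278) = -0.019964
  x_4 = 1.726278 - (-0.019964)×(1.726278 - 1.666456)/(-0.019964 - (-0.222925))
       = 1.732162
Iteration 4:
  f(1.726278) = -0.019964
  f(1.732162) = 0.000387
  x_5 = 1.732162 - 0.000387×(1.732162 - 1.726278)/(0.000387 - (-0.019964))
       = 1.732051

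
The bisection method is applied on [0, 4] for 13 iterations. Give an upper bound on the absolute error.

Bisection error bound: |error| ≤ (b-a)/2^n
|error| ≤ (4 - 0)/2^13 = 4/2^13
|error| ≤ 0.0004882812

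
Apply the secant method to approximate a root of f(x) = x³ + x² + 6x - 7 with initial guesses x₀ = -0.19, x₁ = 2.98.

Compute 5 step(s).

f(x) = x³ + x² + 6x - 7
x₀ = -0.19, x₁ = 2.98

Secant formula: x_{n+1} = x_n - f(x_n)(x_n - x_{n-1})/(f(x_n) - f(x_{n-1}))

Iteration 1:
  f(-0.190000) = -8.110759
  f(2.980000) = 46.223992
  x_2 = 2.980000 - 46.223992×(2.980000 - (-0.190000))/(46.223992 - (-8.110759))
       = 0.283198
Iteration 2:
  f(2.980000) = 46.223992
  f(0.283198) = -5.197897
  x_3 = 0.283198 - (-5.197897)×(0.283198 - 2.980000)/(-5.197897 - 46.223992)
       = 0.555800
Iteration 3:
  f(0.283198) = -5.197897
  f(0.555800) = -3.184593
  x_4 = 0.555800 - (-3.184593)×(0.555800 - 0.283198)/(-3.184593 - (-5.197897))
       = 0.986994
Iteration 4:
  f(0.555800) = -3.184593
  f(0.986994) = 0.857612
  x_5 = 0.986994 - 0.857612×(0.986994 - 0.555800)/(0.857612 - (-3.184593))
       = 0.895510
Iteration 5:
  f(0.986994) = 0.857612
  f(0.895510) = -0.106856
  x_6 = 0.895510 - (-0.106856)×(0.895510 - 0.986994)/(-0.106856 - 0.857612)
       = 0.905646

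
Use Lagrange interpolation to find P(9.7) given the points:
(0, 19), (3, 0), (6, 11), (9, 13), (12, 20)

Lagrange interpolation formula:
P(x) = Σ yᵢ × Lᵢ(x)
where Lᵢ(x) = Π_{j≠i} (x - xⱼ)/(xᵢ - xⱼ)

L_0(9.7) = (9.7 - 3)/(0 - 3) × (9.7 - 6)/(0 - 6) × (9.7 - 9)/(0 - 9) × (9.7 - 12)/(0 - 12) = -0.020531
L_1(9.7) = (9.7 - 0)/(3 - 0) × (9.7 - 6)/(3 - 6) × (9.7 - 9)/(3 - 9) × (9.7 - 12)/(3 - 12) = 0.118895
L_2(9.7) = (9.7 - 0)/(6 - 0) × (9.7 - 3)/(6 - 3) × (9.7 - 9)/(6 - 9) × (9.7 - 12)/(6 - 12) = -0.322944
L_3(9.7) = (9.7 - 0)/(9 - 0) × (9.7 - 3)/(9 - 3) × (9.7 - 6)/(9 - 6) × (9.7 - 12)/(9 - 12) = 1.137994
L_4(9.7) = (9.7 - 0)/(12 - 0) × (9.7 - 3)/(12 - 3) × (9.7 - 6)/(12 - 6) × (9.7 - 9)/(12 - 9) = 0.086586

P(9.7) = 19×L_0(9.7) + 0×L_1(9.7) + 11×L_2(9.7) + 13×L_3(9.7) + 20×L_4(9.7)
P(9.7) = 12.583176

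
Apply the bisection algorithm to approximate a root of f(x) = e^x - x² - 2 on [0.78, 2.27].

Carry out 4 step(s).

f(x) = e^x - x² - 2
Initial interval: [0.78, 2.27]

Iteration 1:
  c_1 = (0.780000 + 2.270000)/2 = 1.525000
  f(c_1) = f(1.525000) = 0.269519
  f(a) × f(c) < 0, new interval: [0.780000, 1.525000]
Iteration 2:
  c_2 = (0.780000 + 1.525000)/2 = 1.152500
  f(c_2) = f(1.152500) = -0.162158
  f(a) × f(c) ≥ 0, new interval: [1.152500, 1.525000]
Iteration 3:
  c_3 = (1.152500 + 1.525000)/2 = 1.338750
  f(c_3) = f(1.338750) = 0.022021
  f(a) × f(c) < 0, new interval: [1.152500, 1.338750]
Iteration 4:
  c_4 = (1.152500 + 1.338750)/2 = 1.245625
  f(c_4) = f(1.245625) = -0.076476
  f(a) × f(c) ≥ 0, new interval: [1.245625, 1.338750]

After 4 iteration(s), the approximation is c_4 = 1.245625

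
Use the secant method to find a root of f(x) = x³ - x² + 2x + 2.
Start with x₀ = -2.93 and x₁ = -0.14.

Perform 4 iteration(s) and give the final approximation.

f(x) = x³ - x² + 2x + 2
x₀ = -2.93, x₁ = -0.14

Secant formula: x_{n+1} = x_n - f(x_n)(x_n - x_{n-1})/(f(x_n) - f(x_{n-1}))

Iteration 1:
  f(-2.930000) = -37.598657
  f(-0.140000) = 1.697656
  x_2 = -0.140000 - 1.697656×(-0.140000 - (-2.930000))/(1.697656 - (-37.598657))
       = -0.260532
Iteration 2:
  f(-0.140000) = 1.697656
  f(-0.260532) = 1.393375
  x_3 = -0.260532 - 1.393375×(-0.260532 - (-0.140000))/(1.393375 - 1.697656)
       = -0.812477
Iteration 3:
  f(-0.260532) = 1.393375
  f(-0.812477) = -0.821402
  x_4 = -0.812477 - (-0.821402)×(-0.812477 - (-0.260532))/(-0.821402 - 1.393375)
       = -0.607775
Iteration 4:
  f(-0.812477) = -0.821402
  f(-0.607775) = 0.190553
  x_5 = -0.607775 - 0.190553×(-0.607775 - (-0.812477))/(0.190553 - (-0.821402))
       = -0.646321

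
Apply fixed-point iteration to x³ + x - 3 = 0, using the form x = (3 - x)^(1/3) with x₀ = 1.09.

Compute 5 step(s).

Equation: x³ + x - 3 = 0
Fixed-point form: x = (3 - x)^(1/3)
x₀ = 1.09

x_1 = g(1.090000) = 1.240731
x_2 = g(1.240731) = 1.207195
x_3 = g(1.207195) = 1.214817
x_4 = g(1.214817) = 1.213093
x_5 = g(1.213093) = 1.213484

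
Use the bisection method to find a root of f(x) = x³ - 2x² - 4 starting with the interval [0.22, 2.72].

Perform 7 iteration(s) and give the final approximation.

f(x) = x³ - 2x² - 4
Initial interval: [0.22, 2.72]

Iteration 1:
  c_1 = (0.220000 + 2.720000)/2 = 1.470000
  f(c_1) = f(1.470000) = -5.145277
  f(a) × f(c) ≥ 0, new interval: [1.470000, 2.720000]
Iteration 2:
  c_2 = (1.470000 + 2.720000)/2 = 2.095000
  f(c_2) = f(2.095000) = -3.583043
  f(a) × f(c) ≥ 0, new interval: [2.095000, 2.720000]
Iteration 3:
  c_3 = (2.095000 + 2.720000)/2 = 2.407500
  f(c_3) = f(2.407500) = -1.638107
  f(a) × f(c) ≥ 0, new interval: [2.407500, 2.720000]
Iteration 4:
  c_4 = (2.407500 + 2.720000)/2 = 2.563750
  f(c_4) = f(2.563750) = -0.294576
  f(a) × f(c) ≥ 0, new interval: [2.563750, 2.720000]
Iteration 5:
  c_5 = (2.563750 + 2.720000)/2 = 2.641875
  f(c_5) = f(2.641875) = 0.479969
  f(a) × f(c) < 0, new interval: [2.563750, 2.641875]
Iteration 6:
  c_6 = (2.563750 + 2.641875)/2 = 2.602813
  f(c_6) = f(2.602813) = 0.083833
  f(a) × f(c) < 0, new interval: [2.563750, 2.602813]
Iteration 7:
  c_7 = (2.563750 + 2.602813)/2 = 2.583281
  f(c_7) = f(2.583281) = -0.107565
  f(a) × f(c) ≥ 0, new interval: [2.583281, 2.602813]

After 7 iteration(s), the approximation is c_7 = 2.583281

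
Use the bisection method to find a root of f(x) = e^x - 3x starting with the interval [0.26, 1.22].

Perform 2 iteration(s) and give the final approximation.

f(x) = e^x - 3x
Initial interval: [0.26, 1.22]

Iteration 1:
  c_1 = (0.260000 + 1.220000)/2 = 0.740000
  f(c_1) = f(0.740000) = -0.124064
  f(a) × f(c) < 0, new interval: [0.260000, 0.740000]
Iteration 2:
  c_2 = (0.260000 + 0.740000)/2 = 0.500000
  f(c_2) = f(0.500000) = 0.148721
  f(a) × f(c) ≥ 0, new interval: [0.500000, 0.740000]

After 2 iteration(s), the approximation is c_2 = 0.500000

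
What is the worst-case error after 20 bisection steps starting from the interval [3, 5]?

Bisection error bound: |error| ≤ (b-a)/2^n
|error| ≤ (5 - 3)/2^20 = 2/2^20
|error| ≤ 0.0000019073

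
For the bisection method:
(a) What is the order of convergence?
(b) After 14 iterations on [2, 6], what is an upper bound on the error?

(a) Bisection has linear (order 1) convergence; the error is halved each step.

(b) Error bound = (b-a)/2^n = (6 - 2)/2^{14}
    = 4/2^{14}

(a) 1 (linear); (b) error ≤ 2.44e-04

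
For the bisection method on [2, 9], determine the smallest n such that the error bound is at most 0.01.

We need (b-a)/2^n ≤ 0.01
(9 - 2)/2^n ≤ 0.01
7/2^n ≤ 0.01
2^n ≥ 700
n ≥ log₂(700) = 9.45
n ≥ 10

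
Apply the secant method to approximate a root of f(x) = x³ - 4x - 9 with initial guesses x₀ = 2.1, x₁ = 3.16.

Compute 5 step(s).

f(x) = x³ - 4x - 9
x₀ = 2.1, x₁ = 3.16

Secant formula: x_{n+1} = x_n - f(x_n)(x_n - x_{n-1})/(f(x_n) - f(x_{n-1}))

Iteration 1:
  f(2.100000) = -8.139000
  f(3.160000) = 9.914496
  x_2 = 3.160000 - 9.914496×(3.160000 - 2.100000)/(9.914496 - (-8.139000))
       = 2.577876
Iteration 2:
  f(3.160000) = 9.914496
  f(2.577876) = -2.180365
  x_3 = 2.577876 - (-2.180365)×(2.577876 - 3.160000)/(-2.180365 - 9.914496)
       = 2.682817
Iteration 3:
  f(2.577876) = -2.180365
  f(2.682817) = -0.421674
  x_4 = 2.682817 - (-0.421674)×(2.682817 - 2.577876)/(-0.421674 - (-2.180365))
       = 2.707978
Iteration 4:
  f(2.682817) = -0.421674
  f(2.707978) = 0.026085
  x_5 = 2.707978 - 0.026085×(2.707978 - 2.682817)/(0.026085 - (-0.421674))
       = 2.706512
Iteration 5:
  f(2.707978) = 0.026085
  f(2.706512) = -0.000281
  x_6 = 2.706512 - (-0.000281)×(2.706512 - 2.707978)/(-0.000281 - 0.026085)
       = 2.706528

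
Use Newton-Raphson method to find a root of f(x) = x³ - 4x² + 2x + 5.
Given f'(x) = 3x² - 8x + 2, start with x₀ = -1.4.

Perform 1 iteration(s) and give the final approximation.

f(x) = x³ - 4x² + 2x + 5
f'(x) = 3x² - 8x + 2
x₀ = -1.4

Newton-Raphson formula: x_{n+1} = x_n - f(x_n)/f'(x_n)

Iteration 1:
  f(-1.400000) = -8.384000
  f'(-1.400000) = 19.080000
  x_1 = -1.400000 - (-8.384000)/19.080000 = -0.960587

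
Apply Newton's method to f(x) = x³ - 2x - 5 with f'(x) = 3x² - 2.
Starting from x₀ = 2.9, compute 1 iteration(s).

f(x) = x³ - 2x - 5
f'(x) = 3x² - 2
x₀ = 2.9

Newton-Raphson formula: x_{n+1} = x_n - f(x_n)/f'(x_n)

Iteration 1:
  f(2.900000) = 13.589000
  f'(2.900000) = 23.230000
  x_1 = 2.900000 - 13.589000/23.230000 = 2.315024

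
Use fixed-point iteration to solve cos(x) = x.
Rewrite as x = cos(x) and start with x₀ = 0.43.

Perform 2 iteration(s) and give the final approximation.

Equation: cos(x) = x
Fixed-point form: x = cos(x)
x₀ = 0.43

x_1 = g(0.430000) = 0.908966
x_2 = g(0.908966) = 0.614562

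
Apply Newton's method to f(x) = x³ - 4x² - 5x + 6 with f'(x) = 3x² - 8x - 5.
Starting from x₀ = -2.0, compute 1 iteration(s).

f(x) = x³ - 4x² - 5x + 6
f'(x) = 3x² - 8x - 5
x₀ = -2.0

Newton-Raphson formula: x_{n+1} = x_n - f(x_n)/f'(x_n)

Iteration 1:
  f(-2.000000) = -8.000000
  f'(-2.000000) = 23.000000
  x_1 = -2.000000 - (-8.000000)/23.000000 = -1.652174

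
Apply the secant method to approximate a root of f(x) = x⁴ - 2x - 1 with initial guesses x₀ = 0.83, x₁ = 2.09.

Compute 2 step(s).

f(x) = x⁴ - 2x - 1
x₀ = 0.83, x₁ = 2.09

Secant formula: x_{n+1} = x_n - f(x_n)(x_n - x_{n-1})/(f(x_n) - f(x_{n-1}))

Iteration 1:
  f(0.830000) = -2.185417
  f(2.090000) = 13.900298
  x_2 = 2.090000 - 13.900298×(2.090000 - 0.830000)/(13.900298 - (-2.185417))
       = 1.001185
Iteration 2:
  f(2.090000) = 13.900298
  f(1.001185) = -1.997623
  x_3 = 1.001185 - (-1.997623)×(1.001185 - 2.090000)/(-1.997623 - 13.900298)
       = 1.137998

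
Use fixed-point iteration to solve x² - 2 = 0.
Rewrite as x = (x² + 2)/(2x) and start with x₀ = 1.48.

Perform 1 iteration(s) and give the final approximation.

Equation: x² - 2 = 0
Fixed-point form: x = (x² + 2)/(2x)
x₀ = 1.48

x_1 = g(1.480000) = 1.415676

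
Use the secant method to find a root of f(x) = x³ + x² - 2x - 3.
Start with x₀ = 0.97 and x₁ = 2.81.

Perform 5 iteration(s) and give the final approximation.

f(x) = x³ + x² - 2x - 3
x₀ = 0.97, x₁ = 2.81

Secant formula: x_{n+1} = x_n - f(x_n)(x_n - x_{n-1})/(f(x_n) - f(x_{n-1}))

Iteration 1:
  f(0.970000) = -3.086427
  f(2.810000) = 21.464141
  x_2 = 2.810000 - 21.464141×(2.810000 - 0.970000)/(21.464141 - (-3.086427))
       = 1.201320
Iteration 2:
  f(2.810000) = 21.464141
  f(1.201320) = -2.225764
  x_3 = 1.201320 - (-2.225764)×(1.201320 - 2.810000)/(-2.225764 - 21.464141)
       = 1.352462
Iteration 3:
  f(1.201320) = -2.225764
  f(1.352462) = -1.401912
  x_4 = 1.352462 - (-1.401912)×(1.352462 - 1.201320)/(-1.401912 - (-2.225764))
       = 1.609654
Iteration 4:
  f(1.352462) = -1.401912
  f(1.609654) = 0.542265
  x_5 = 1.609654 - 0.542265×(1.609654 - 1.352462)/(0.542265 - (-1.401912))
       = 1.537918
Iteration 5:
  f(1.609654) = 0.542265
  f(1.537918) = -0.073171
  x_6 = 1.537918 - (-0.073171)×(1.537918 - 1.609654)/(-0.073171 - 0.542265)
       = 1.546447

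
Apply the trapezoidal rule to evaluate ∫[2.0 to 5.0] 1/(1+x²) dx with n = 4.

f(x) = 1/(1+x²)
a = 2.0, b = 5.0, n = 4
h = (b - a)/n = 0.750000

Trapezoidal rule: (h/2)[f(x₀) + 2f(x₁) + 2f(x₂) + ... + f(xₙ)]

x_0 = 2.0000, f(x_0) = 0.200000, coefficient = 1
x_1 = 2.7500, f(x_1) = 0.116788, coefficient = 2
x_2 = 3.5000, f(x_2) = 0.075472, coefficient = 2
x_3 = 4.2500, f(x_3) = 0.052459, coefficient = 2
x_4 = 5.0000, f(x_4) = 0.038462, coefficient = 1

I ≈ (0.750000/2) × 0.727900 = 0.272962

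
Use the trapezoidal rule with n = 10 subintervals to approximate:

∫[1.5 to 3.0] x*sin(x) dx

f(x) = x*sin(x)
a = 1.5, b = 3.0, n = 10
h = (b - a)/n = 0.150000

Trapezoidal rule: (h/2)[f(x₀) + 2f(x₁) + 2f(x₂) + ... + f(xₙ)]

x_0 = 1.5000, f(x_0) = 1.496242, coefficient = 1
x_1 = 1.6500, f(x_1) = 1.644827, coefficient = 2
x_2 = 1.8000, f(x_2) = 1.752926, coefficient = 2
x_3 = 1.9500, f(x_3) = 1.811471, coefficient = 2
x_4 = 2.1000, f(x_4) = 1.812740, coefficient = 2
x_5 = 2.2500, f(x_5) = 1.750665, coefficient = 2
x_6 = 2.4000, f(x_6) = 1.621112, coefficient = 2
x_7 = 2.5500, f(x_7) = 1.422093, coefficient = 2
x_8 = 2.7000, f(x_8) = 1.153926, coefficient = 2
x_9 = 2.8500, f(x_9) = 0.819312, coefficient = 2
x_10 = 3.0000, f(x_10) = 0.423360, coefficient = 1

I ≈ (0.150000/2) × 29.497746 = 2.212331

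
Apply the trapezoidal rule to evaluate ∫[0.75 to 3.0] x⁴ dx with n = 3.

f(x) = x⁴
a = 0.75, b = 3.0, n = 3
h = (b - a)/n = 0.750000

Trapezoidal rule: (h/2)[f(x₀) + 2f(x₁) + 2f(x₂) + ... + f(xₙ)]

x_0 = 0.7500, f(x_0) = 0.316406, coefficient = 1
x_1 = 1.5000, f(x_1) = 5.062500, coefficient = 2
x_2 = 2.2500, f(x_2) = 25.628906, coefficient = 2
x_3 = 3.0000, f(x_3) = 81.000000, coefficient = 1

I ≈ (0.750000/2) × 142.699219 = 53.512207
Exact value: 48.552539
Error: 4.959668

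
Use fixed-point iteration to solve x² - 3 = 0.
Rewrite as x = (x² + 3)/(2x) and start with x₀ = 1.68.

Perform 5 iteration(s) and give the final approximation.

Equation: x² - 3 = 0
Fixed-point form: x = (x² + 3)/(2x)
x₀ = 1.68

x_1 = g(1.680000) = 1.732857
x_2 = g(1.732857) = 1.732051
x_3 = g(1.732051) = 1.732051
x_4 = g(1.732051) = 1.732051
x_5 = g(1.732051) = 1.732051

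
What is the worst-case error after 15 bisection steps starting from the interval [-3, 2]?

Bisection error bound: |error| ≤ (b-a)/2^n
|error| ≤ (2 - (-3))/2^15 = 5/2^15
|error| ≤ 0.0001525879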